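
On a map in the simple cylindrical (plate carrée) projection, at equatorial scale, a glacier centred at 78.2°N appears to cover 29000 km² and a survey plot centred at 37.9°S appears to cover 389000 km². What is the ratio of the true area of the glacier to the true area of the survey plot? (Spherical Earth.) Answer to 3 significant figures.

Plate carrée has h = 1 and k = sec φ, giving areal scale sec φ; true area = (apparent area) · cos φ.
True area of glacier: 29000 × cos(78.2°) = 29000 × 0.2045 = 5930 km².
True area of survey plot: 389000 × cos(37.9°) = 389000 × 0.7891 = 307000 km².
Ratio = 5930 / 307000 ≈ 0.0193.

0.0193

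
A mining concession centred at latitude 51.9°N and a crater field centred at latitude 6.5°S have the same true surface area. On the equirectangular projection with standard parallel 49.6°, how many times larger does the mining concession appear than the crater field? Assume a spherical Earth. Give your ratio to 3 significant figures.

With standard parallel φ₀ = 49.6°, the equirectangular projection gives x = Rλ cos φ₀, y = Rφ, so h = 1 and k = cos 49.6° / cos φ.
Areal scale at 51.9°: h·k = 1.000 × 1.050 = 1.050.
Areal scale at 6.5°: h·k = 1.000 × 0.6523 = 0.6523.
Ratio = 1.050/0.6523 ≈ 1.61.

1.61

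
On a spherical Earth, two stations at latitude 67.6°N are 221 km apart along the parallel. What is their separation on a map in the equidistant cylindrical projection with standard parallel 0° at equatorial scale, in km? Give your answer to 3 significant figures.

580 km

For the equirectangular projection with φ₀ = 0 (plate carrée), h = 1 along meridians and k = sec φ along parallels.
Along the parallel, k = sec 67.6° = 1/0.3811 = 2.624.
Map distance = 221 × 2.624 ≈ 580 km.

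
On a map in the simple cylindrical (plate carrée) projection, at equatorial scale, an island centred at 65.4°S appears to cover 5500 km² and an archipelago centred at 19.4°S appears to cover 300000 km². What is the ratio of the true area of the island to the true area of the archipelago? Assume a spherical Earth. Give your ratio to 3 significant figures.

Plate carrée has h = 1 and k = sec φ, giving areal scale sec φ; true area = (apparent area) · cos φ.
True area of island: 5500 × cos(65.4°) = 5500 × 0.4163 = 2290 km².
True area of archipelago: 300000 × cos(19.4°) = 300000 × 0.9432 = 283000 km².
Ratio = 2290 / 283000 ≈ 0.00809.

0.00809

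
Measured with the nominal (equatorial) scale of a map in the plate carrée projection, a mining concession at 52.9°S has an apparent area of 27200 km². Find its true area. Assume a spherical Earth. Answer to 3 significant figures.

16400 km²

Plate carrée maps x = Rλ, y = Rφ. The meridian scale is h = 1 and the parallel scale is k = 1/cos φ = sec φ.
Areal scale = h·k = 1 × sec φ; at 52.9°, h = 1.000, k = 1.658, so h·k = 1.658.
True area = apparent / (areal scale) = 27200 / 1.658 ≈ 16400 km².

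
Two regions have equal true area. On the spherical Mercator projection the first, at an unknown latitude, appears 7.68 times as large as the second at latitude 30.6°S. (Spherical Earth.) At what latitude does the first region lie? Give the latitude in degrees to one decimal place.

Mercator areal scale is sec²φ, so apparent-area ratio = sec²φ₁ / sec²φ₂ = cos²φ₂ / cos²φ₁.
cos²φ₂ / cos²φ₁ = 7.68  ⇒  cos φ₁ = cos 30.6° / √7.68 = 0.8607/2.771 = 0.3106.
φ₁ = arccos(0.3106) ≈ 71.9°.

71.9°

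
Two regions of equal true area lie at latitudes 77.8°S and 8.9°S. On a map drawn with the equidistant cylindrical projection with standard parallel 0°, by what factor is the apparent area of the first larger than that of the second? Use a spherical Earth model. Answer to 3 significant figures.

4.68

For the equirectangular projection with φ₀ = 0 (plate carrée), h = 1 along meridians and k = sec φ along parallels.
Areal scale at 77.8°: h·k = 1.000 × 4.732 = 4.732.
Areal scale at 8.9°: h·k = 1.000 × 1.012 = 1.012.
Ratio = 4.732/1.012 ≈ 4.68.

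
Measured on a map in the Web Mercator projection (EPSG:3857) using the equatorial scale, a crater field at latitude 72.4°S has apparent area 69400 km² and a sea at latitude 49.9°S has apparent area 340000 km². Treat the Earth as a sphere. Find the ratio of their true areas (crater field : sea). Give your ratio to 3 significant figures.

0.0450

On Mercator the areal scale is sec²φ, so true area = apparent × cos²φ.
True area of crater field: 69400 × cos²(72.4°) = 69400 × 0.09143 = 6345 km².
True area of sea: 340000 × cos²(49.9°) = 340000 × 0.4149 = 141100 km².
Ratio = 6345 / 141100 ≈ 0.0450.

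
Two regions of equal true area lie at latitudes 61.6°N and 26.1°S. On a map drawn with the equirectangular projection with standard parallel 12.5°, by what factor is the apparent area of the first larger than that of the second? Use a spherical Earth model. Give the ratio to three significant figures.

In the equirectangular projection with standard parallel φ₀ = 12.5° (x = Rλ cos φ₀, y = Rφ), meridians are true-scale (h = 1) and the parallel scale is k = cos φ₀ / cos φ.
Areal scale at 61.6°: h·k = 1.000 × 2.053 = 2.053.
Areal scale at 26.1°: h·k = 1.000 × 1.087 = 1.087.
Ratio = 2.053/1.087 ≈ 1.89.

1.89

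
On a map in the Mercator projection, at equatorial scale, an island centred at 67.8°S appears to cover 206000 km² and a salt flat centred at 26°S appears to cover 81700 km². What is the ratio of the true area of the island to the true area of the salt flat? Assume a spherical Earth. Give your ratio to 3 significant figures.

0.446

Since Mercator area scale is 1/cos²φ, the true area equals the apparent area multiplied by cos²φ.
True area of island: 206000 × cos²(67.8°) = 206000 × 0.1428 = 29410 km².
True area of salt flat: 81700 × cos²(26°) = 81700 × 0.8078 = 66000 km².
Ratio = 29410 / 66000 ≈ 0.446.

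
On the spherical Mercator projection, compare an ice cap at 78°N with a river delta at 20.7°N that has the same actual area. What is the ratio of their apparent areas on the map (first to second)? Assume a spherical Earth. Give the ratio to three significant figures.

Mercator is conformal with k = sec φ, so areal scale = k² = sec²φ.
At 78°: sec²(78°) = 1/0.2079² = 23.13.
At 20.7°: sec²(20.7°) = 1/0.9354² = 1.143.
Ratio = 23.13/1.143 = cos²(20.7°)/cos²(78°) ≈ 20.2.

20.2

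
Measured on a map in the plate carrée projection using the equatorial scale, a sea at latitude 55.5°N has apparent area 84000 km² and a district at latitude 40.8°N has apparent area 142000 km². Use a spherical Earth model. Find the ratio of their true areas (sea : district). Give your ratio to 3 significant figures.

On the plate carrée, areal scale = h·k = 1 × sec φ, so true area = apparent × cos φ.
True area of sea: 84000 × cos(55.5°) = 84000 × 0.5664 = 47580 km².
True area of district: 142000 × cos(40.8°) = 142000 × 0.7570 = 107500 km².
Ratio = 47580 / 107500 ≈ 0.443.

0.443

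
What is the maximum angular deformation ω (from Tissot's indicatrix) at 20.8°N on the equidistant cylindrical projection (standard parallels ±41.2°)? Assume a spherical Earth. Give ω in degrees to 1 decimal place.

The equidistant cylindrical projection with φ₀ = 41.2° has h = 1 (meridians true) and k = cos φ₀ / cos φ along parallels.
At 20.8°: h = 1.000, k = 0.8049; principal scales a = 1.000, b = 0.8049.
sin(ω/2) = (a − b)/(a + b) = 0.1951/1.805 = 0.1081, so ω = 2 arcsin(0.1081) ≈ 12.4°.

12.4°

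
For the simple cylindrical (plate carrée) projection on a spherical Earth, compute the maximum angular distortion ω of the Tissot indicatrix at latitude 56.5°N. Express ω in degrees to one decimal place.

33.6°

For the equirectangular projection with φ₀ = 0 (plate carrée), h = 1 along meridians and k = sec φ along parallels.
At 56.5°: h = 1.000, k = 1.812; principal scales a = 1.812, b = 1.000.
sin(ω/2) = (a − b)/(a + b) = 0.8118/2.812 = 0.2887, so ω = 2 arcsin(0.2887) ≈ 33.6°.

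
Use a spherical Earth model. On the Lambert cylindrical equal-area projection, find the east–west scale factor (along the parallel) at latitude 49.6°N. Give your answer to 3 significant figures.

The Lambert cylindrical equal-area projection is the cylindrical equal-area projection with its standard parallel at the equator (φ₀ = 0). A cylindrical equal-area projection with standard parallel φ₀ has meridian scale h = cos φ / cos φ₀ and parallel scale k = cos φ₀ / cos φ (so areas are preserved, h·k = 1).
k = cos 0° / cos 49.6° = 1.000/0.6481 = 1.543.

1.54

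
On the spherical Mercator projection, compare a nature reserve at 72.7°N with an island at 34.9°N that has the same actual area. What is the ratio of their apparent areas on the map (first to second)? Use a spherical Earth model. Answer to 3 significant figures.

Mercator is conformal with k = sec φ, so areal scale = k² = sec²φ.
At 72.7°: sec²(72.7°) = 1/0.2974² = 11.31.
At 34.9°: sec²(34.9°) = 1/0.8202² = 1.487.
Ratio = 11.31/1.487 = cos²(34.9°)/cos²(72.7°) ≈ 7.61.

7.61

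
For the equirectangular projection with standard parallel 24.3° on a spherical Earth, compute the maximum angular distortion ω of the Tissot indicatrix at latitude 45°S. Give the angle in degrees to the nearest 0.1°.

With standard parallel φ₀ = 24.3°, the equirectangular projection gives x = Rλ cos φ₀, y = Rφ, so h = 1 and k = cos 24.3° / cos φ.
At 45°: h = 1.000, k = 1.289; principal scales a = 1.289, b = 1.000.
sin(ω/2) = (a − b)/(a + b) = 0.2889/2.289 = 0.1262, so ω = 2 arcsin(0.1262) ≈ 14.5°.

14.5°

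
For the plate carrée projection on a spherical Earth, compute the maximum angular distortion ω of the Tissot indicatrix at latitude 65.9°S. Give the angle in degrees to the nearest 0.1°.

Plate carrée maps x = Rλ, y = Rφ. The meridian scale is h = 1 and the parallel scale is k = 1/cos φ = sec φ.
At 65.9°: h = 1.000, k = 2.449; principal scales a = 2.449, b = 1.000.
sin(ω/2) = (a − b)/(a + b) = 1.449/3.449 = 0.4201, so ω = 2 arcsin(0.4201) ≈ 49.7°.

49.7°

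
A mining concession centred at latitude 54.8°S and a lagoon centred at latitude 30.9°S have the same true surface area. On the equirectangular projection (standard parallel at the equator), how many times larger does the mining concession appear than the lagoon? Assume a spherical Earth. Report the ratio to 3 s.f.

For the equirectangular projection with φ₀ = 0 (plate carrée), h = 1 along meridians and k = sec φ along parallels.
Areal scale at 54.8°: h·k = 1.000 × 1.735 = 1.735.
Areal scale at 30.9°: h·k = 1.000 × 1.165 = 1.165.
Ratio = 1.735/1.165 ≈ 1.49.

1.49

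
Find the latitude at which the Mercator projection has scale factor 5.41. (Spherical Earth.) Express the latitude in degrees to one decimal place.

Mercator scale is k = sec φ = 1/cos φ.
1/cos φ = 5.41  ⇒  cos φ = 0.1848  ⇒  φ = arccos(0.1848) ≈ 79.3°.

79.3°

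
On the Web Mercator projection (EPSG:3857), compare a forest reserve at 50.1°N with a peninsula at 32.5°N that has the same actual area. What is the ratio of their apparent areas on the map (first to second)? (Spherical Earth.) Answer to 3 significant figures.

Mercator is conformal with k = sec φ, so areal scale = k² = sec²φ.
At 50.1°: sec²(50.1°) = 1/0.6414² = 2.430.
At 32.5°: sec²(32.5°) = 1/0.8434² = 1.406.
Ratio = 2.430/1.406 = cos²(32.5°)/cos²(50.1°) ≈ 1.73.

1.73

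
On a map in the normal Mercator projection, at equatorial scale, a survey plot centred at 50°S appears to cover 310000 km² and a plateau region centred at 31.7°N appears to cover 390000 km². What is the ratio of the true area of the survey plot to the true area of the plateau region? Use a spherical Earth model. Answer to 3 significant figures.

Mercator's areal exaggeration is sec²φ; hence true area = (apparent area) · cos²φ.
True area of survey plot: 310000 × cos²(50°) = 310000 × 0.4132 = 128100 km².
True area of plateau region: 390000 × cos²(31.7°) = 390000 × 0.7239 = 282300 km².
Ratio = 128100 / 282300 ≈ 0.454.

0.454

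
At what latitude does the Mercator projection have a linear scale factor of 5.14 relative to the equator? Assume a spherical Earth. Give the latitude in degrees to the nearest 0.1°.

Mercator scale is k = sec φ = 1/cos φ.
1/cos φ = 5.14  ⇒  cos φ = 0.1946  ⇒  φ = arccos(0.1946) ≈ 78.8°.

78.8°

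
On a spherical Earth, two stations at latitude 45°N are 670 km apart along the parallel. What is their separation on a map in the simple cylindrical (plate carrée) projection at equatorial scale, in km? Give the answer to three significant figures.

In the plate carrée (x = Rλ, y = Rφ), meridians are true-scale (h = 1) and parallels are stretched by k = sec φ.
Along the parallel, k = sec 45° = 1/0.7071 = 1.414.
Map distance = 670 × 1.414 ≈ 948 km.

948 km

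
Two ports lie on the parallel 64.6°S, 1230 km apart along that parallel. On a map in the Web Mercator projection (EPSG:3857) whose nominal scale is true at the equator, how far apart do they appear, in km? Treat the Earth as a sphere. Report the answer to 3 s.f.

2870 km

For Mercator, h = k = sec φ (a conformal cylindrical projection has a single point scale, 1/cos φ).
Along the parallel, k = sec 64.6° = 1/0.4289 = 2.331.
Map distance = 1230 × 2.331 ≈ 2870 km.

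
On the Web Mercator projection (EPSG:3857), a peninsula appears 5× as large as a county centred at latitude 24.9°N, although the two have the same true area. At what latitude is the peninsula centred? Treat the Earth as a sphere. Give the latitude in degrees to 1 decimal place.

66.1°

For equal true areas on Mercator, apparent areas scale as sec²φ, so the ratio is cos²φ₂ / cos²φ₁.
cos²φ₂ / cos²φ₁ = 5  ⇒  cos φ₁ = cos 24.9° / √5 = 0.9070/2.236 = 0.4056.
φ₁ = arccos(0.4056) ≈ 66.1°.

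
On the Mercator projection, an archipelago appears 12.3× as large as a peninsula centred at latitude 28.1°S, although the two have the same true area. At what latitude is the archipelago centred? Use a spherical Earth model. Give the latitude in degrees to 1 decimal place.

For equal true areas on Mercator, apparent areas scale as sec²φ, so the ratio is cos²φ₂ / cos²φ₁.
cos²φ₂ / cos²φ₁ = 12.3  ⇒  cos φ₁ = cos 28.1° / √12.3 = 0.8821/3.507 = 0.2515.
φ₁ = arccos(0.2515) ≈ 75.4°.

75.4°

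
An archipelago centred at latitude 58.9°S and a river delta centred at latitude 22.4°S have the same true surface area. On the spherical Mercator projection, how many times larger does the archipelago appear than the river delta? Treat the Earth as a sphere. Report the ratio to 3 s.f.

3.20

On Mercator, area is exaggerated by sec²φ = 1/cos²φ.
At 58.9°: sec²(58.9°) = 1/0.5165² = 3.748.
At 22.4°: sec²(22.4°) = 1/0.9245² = 1.170.
Ratio = 3.748/1.170 = cos²(22.4°)/cos²(58.9°) ≈ 3.20.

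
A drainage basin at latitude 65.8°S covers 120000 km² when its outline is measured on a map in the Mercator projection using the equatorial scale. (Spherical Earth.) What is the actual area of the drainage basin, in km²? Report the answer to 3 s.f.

20200 km²

The Mercator projection is conformal; its linear scale factor is the same in every direction and equals sec φ = 1/cos φ.
Areal scale = k² = sec²φ = 1/cos²(65.8°) = 1/0.4099² = 5.951.
True area = apparent / (areal scale) = 120000 / 5.951 ≈ 20200 km².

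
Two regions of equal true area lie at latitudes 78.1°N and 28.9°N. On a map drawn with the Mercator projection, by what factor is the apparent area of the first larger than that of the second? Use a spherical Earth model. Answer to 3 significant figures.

18.0

Mercator is conformal with k = sec φ, so areal scale = k² = sec²φ.
At 78.1°: sec²(78.1°) = 1/0.2062² = 23.52.
At 28.9°: sec²(28.9°) = 1/0.8755² = 1.305.
Ratio = 23.52/1.305 = cos²(28.9°)/cos²(78.1°) ≈ 18.0.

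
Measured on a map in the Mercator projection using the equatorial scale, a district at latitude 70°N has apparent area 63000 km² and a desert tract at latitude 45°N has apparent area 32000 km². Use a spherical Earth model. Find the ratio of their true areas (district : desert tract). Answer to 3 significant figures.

0.461

On Mercator the areal scale is sec²φ, so true area = apparent × cos²φ.
True area of district: 63000 × cos²(70°) = 63000 × 0.1170 = 7370 km².
True area of desert tract: 32000 × cos²(45°) = 32000 × 0.5000 = 16000 km².
Ratio = 7370 / 16000 ≈ 0.461.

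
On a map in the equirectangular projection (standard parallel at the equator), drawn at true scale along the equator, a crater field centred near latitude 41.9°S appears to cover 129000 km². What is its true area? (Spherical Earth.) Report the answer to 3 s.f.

96000 km²

In the plate carrée (x = Rλ, y = Rφ), meridians are true-scale (h = 1) and parallels are stretched by k = sec φ.
Areal scale = h·k = 1 × sec φ; at 41.9°, h = 1.000, k = 1.344, so h·k = 1.344.
True area = apparent / (areal scale) = 129000 / 1.344 ≈ 96000 km².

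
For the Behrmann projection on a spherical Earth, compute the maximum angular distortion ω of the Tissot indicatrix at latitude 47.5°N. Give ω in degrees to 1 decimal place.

28.2°

Behrmann is a cylindrical equal-area projection with standard parallels at ±30°. Cylindrical equal-area (φ₀ = 30°): h = cos φ / cos 30° along meridians, k = cos 30° / cos φ along parallels; h·k = 1.
At 47.5°: h = 0.7801, k = 1.282; principal scales a = 1.282, b = 0.7801.
sin(ω/2) = (a − b)/(a + b) = 0.5018/2.062 = 0.2433, so ω = 2 arcsin(0.2433) ≈ 28.2°.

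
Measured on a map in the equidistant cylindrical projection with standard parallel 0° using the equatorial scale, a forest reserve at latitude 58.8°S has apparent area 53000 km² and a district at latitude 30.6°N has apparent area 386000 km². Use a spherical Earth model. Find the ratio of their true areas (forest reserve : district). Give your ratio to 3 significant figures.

0.0826

Plate carrée has h = 1 and k = sec φ, giving areal scale sec φ; true area = (apparent area) · cos φ.
True area of forest reserve: 53000 × cos(58.8°) = 53000 × 0.5180 = 27460 km².
True area of district: 386000 × cos(30.6°) = 386000 × 0.8607 = 332200 km².
Ratio = 27460 / 332200 ≈ 0.0826.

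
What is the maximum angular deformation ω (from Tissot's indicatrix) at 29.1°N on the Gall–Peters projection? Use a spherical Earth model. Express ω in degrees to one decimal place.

Gall–Peters is a cylindrical equal-area projection with standard parallels at ±45°. For cylindrical equal-area with standard parallel φ₀, h = cos φ / cos φ₀ and k = cos φ₀ / cos φ, so h·k = 1.
At 29.1°: h = 1.236, k = 0.8093; principal scales a = 1.236, b = 0.8093.
sin(ω/2) = (a − b)/(a + b) = 0.4264/2.045 = 0.2085, so ω = 2 arcsin(0.2085) ≈ 24.1°.

24.1°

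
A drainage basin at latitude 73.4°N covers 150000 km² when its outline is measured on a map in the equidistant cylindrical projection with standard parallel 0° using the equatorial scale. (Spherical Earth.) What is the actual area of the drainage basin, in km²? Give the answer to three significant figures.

In the plate carrée (x = Rλ, y = Rφ), meridians are true-scale (h = 1) and parallels are stretched by k = sec φ.
Areal scale = h·k = 1 × sec φ; at 73.4°, h = 1.000, k = 3.500, so h·k = 3.500.
True area = apparent / (areal scale) = 150000 / 3.500 ≈ 42900 km².

42900 km²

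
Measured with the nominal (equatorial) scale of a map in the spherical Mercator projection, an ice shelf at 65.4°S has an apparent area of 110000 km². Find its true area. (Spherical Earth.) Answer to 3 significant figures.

Mercator is conformal, so the point scale is isotropic: h = k = sec φ = 1/cos φ.
Areal scale = k² = sec²φ = 1/cos²(65.4°) = 1/0.4163² = 5.771.
True area = apparent / (areal scale) = 110000 / 5.771 ≈ 19100 km².

19100 km²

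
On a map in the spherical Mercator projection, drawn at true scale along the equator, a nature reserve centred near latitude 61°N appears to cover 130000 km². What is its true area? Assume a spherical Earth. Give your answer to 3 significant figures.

30600 km²

The Mercator projection is conformal; its linear scale factor is the same in every direction and equals sec φ = 1/cos φ.
Areal scale = k² = sec²φ = 1/cos²(61°) = 1/0.4848² = 4.255.
True area = apparent / (areal scale) = 130000 / 4.255 ≈ 30600 km².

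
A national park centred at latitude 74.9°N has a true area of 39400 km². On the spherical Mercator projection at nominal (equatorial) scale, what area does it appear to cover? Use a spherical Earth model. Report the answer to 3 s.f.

581000 km²

For Mercator, h = k = sec φ (a conformal cylindrical projection has a single point scale, 1/cos φ).
Areal scale = k² = sec²φ = 1/cos²(74.9°) = 1/0.2605² = 14.74.
Apparent area = 39400 × 14.74 ≈ 581000 km².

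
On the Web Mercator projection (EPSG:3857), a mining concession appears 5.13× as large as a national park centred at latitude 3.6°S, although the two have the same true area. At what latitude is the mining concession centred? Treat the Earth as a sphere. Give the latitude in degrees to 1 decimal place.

Mercator areal scale is sec²φ, so apparent-area ratio = sec²φ₁ / sec²φ₂ = cos²φ₂ / cos²φ₁.
cos²φ₂ / cos²φ₁ = 5.13  ⇒  cos φ₁ = cos 3.6° / √5.13 = 0.9980/2.265 = 0.4406.
φ₁ = arccos(0.4406) ≈ 63.9°.

63.9°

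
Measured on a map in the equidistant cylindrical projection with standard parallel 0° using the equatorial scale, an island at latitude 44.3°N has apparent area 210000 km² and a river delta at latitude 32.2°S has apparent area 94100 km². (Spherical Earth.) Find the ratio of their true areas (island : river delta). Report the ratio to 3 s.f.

Plate carrée has h = 1 and k = sec φ, giving areal scale sec φ; true area = (apparent area) · cos φ.
True area of island: 210000 × cos(44.3°) = 210000 × 0.7157 = 150300 km².
True area of river delta: 94100 × cos(32.2°) = 94100 × 0.8462 = 79630 km².
Ratio = 150300 / 79630 ≈ 1.89.

1.89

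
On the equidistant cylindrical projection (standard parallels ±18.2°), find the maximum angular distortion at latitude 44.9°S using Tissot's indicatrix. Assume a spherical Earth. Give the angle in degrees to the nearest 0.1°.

16.8°

In the equirectangular projection with standard parallel φ₀ = 18.2° (x = Rλ cos φ₀, y = Rφ), meridians are true-scale (h = 1) and the parallel scale is k = cos φ₀ / cos φ.
At 44.9°: h = 1.000, k = 1.341; principal scales a = 1.341, b = 1.000.
sin(ω/2) = (a − b)/(a + b) = 0.3411/2.341 = 0.1457, so ω = 2 arcsin(0.1457) ≈ 16.8°.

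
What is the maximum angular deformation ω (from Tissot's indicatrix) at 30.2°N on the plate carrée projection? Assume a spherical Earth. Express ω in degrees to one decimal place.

For the equirectangular projection with φ₀ = 0 (plate carrée), h = 1 along meridians and k = sec φ along parallels.
At 30.2°: h = 1.000, k = 1.157; principal scales a = 1.157, b = 1.000.
sin(ω/2) = (a − b)/(a + b) = 0.1570/2.157 = 0.07280, so ω = 2 arcsin(0.07280) ≈ 8.4°.

8.4°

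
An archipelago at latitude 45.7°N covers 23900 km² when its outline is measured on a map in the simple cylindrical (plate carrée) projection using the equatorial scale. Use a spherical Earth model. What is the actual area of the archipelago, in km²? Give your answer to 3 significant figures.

16700 km²

For the equirectangular projection with φ₀ = 0 (plate carrée), h = 1 along meridians and k = sec φ along parallels.
Areal scale = h·k = 1 × sec φ; at 45.7°, h = 1.000, k = 1.432, so h·k = 1.432.
True area = apparent / (areal scale) = 23900 / 1.432 ≈ 16700 km².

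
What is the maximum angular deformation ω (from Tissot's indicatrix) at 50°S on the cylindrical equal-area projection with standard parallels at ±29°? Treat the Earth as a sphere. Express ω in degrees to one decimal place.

34.7°

For cylindrical equal-area with standard parallel φ₀, h = cos φ / cos φ₀ and k = cos φ₀ / cos φ, so h·k = 1.
At 50°: h = 0.7349, k = 1.361; principal scales a = 1.361, b = 0.7349.
sin(ω/2) = (a − b)/(a + b) = 0.6257/2.096 = 0.2986, so ω = 2 arcsin(0.2986) ≈ 34.7°.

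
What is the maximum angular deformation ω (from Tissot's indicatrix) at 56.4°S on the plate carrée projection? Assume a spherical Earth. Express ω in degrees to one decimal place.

For the equirectangular projection with φ₀ = 0 (plate carrée), h = 1 along meridians and k = sec φ along parallels.
At 56.4°: h = 1.000, k = 1.807; principal scales a = 1.807, b = 1.000.
sin(ω/2) = (a − b)/(a + b) = 0.8070/2.807 = 0.2875, so ω = 2 arcsin(0.2875) ≈ 33.4°.

33.4°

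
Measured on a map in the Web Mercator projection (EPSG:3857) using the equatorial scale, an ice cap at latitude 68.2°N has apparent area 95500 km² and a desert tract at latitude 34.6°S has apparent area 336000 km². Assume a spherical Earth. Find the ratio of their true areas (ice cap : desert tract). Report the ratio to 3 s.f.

0.0579

Since Mercator area scale is 1/cos²φ, the true area equals the apparent area multiplied by cos²φ.
True area of ice cap: 95500 × cos²(68.2°) = 95500 × 0.1379 = 13170 km².
True area of desert tract: 336000 × cos²(34.6°) = 336000 × 0.6776 = 227700 km².
Ratio = 13170 / 227700 ≈ 0.0579.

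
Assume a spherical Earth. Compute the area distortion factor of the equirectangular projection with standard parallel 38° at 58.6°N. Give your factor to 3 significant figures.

The equidistant cylindrical projection with φ₀ = 38° has h = 1 (meridians true) and k = cos φ₀ / cos φ along parallels.
Areal scale = h·k = 1 × cos φ₀ / cos φ; at 58.6°, h = 1.000, k = 1.512, so h·k = 1.512.

1.51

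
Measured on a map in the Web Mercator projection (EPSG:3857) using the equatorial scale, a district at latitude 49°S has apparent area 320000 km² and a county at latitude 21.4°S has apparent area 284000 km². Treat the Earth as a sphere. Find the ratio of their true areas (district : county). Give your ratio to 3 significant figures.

0.559

Since Mercator area scale is 1/cos²φ, the true area equals the apparent area multiplied by cos²φ.
True area of district: 320000 × cos²(49°) = 320000 × 0.4304 = 137700 km².
True area of county: 284000 × cos²(21.4°) = 284000 × 0.8669 = 246200 km².
Ratio = 137700 / 246200 ≈ 0.559.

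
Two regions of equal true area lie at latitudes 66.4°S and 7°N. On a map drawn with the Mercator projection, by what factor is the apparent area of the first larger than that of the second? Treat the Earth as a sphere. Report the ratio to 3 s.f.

On Mercator, area is exaggerated by sec²φ = 1/cos²φ.
At 66.4°: sec²(66.4°) = 1/0.4003² = 6.239.
At 7°: sec²(7°) = 1/0.9925² = 1.015.
Ratio = 6.239/1.015 = cos²(7°)/cos²(66.4°) ≈ 6.15.

6.15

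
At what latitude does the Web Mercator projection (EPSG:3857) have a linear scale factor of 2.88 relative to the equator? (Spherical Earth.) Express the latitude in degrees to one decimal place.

69.7°

Mercator scale is k = sec φ = 1/cos φ.
1/cos φ = 2.88  ⇒  cos φ = 0.3472  ⇒  φ = arccos(0.3472) ≈ 69.7°.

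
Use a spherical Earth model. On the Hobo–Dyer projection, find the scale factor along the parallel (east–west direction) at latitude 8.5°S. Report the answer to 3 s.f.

0.802

Hobo–Dyer is a cylindrical equal-area projection with standard parallels at ±37.5°. For cylindrical equal-area with standard parallel φ₀, h = cos φ / cos φ₀ and k = cos φ₀ / cos φ, so h·k = 1.
k = cos 37.5° / cos 8.5° = 0.7934/0.9890 = 0.8022.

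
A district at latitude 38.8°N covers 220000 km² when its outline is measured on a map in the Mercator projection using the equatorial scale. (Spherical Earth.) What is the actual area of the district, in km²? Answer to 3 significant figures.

134000 km²

The Mercator projection is conformal; its linear scale factor is the same in every direction and equals sec φ = 1/cos φ.
Areal scale = k² = sec²φ = 1/cos²(38.8°) = 1/0.7793² = 1.646.
True area = apparent / (areal scale) = 220000 / 1.646 ≈ 134000 km².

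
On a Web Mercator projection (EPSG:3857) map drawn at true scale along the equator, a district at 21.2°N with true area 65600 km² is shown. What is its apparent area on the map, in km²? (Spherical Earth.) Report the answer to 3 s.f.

Mercator is conformal, so the point scale is isotropic: h = k = sec φ = 1/cos φ.
Areal scale = k² = sec²φ = 1/cos²(21.2°) = 1/0.9323² = 1.150.
Apparent area = 65600 × 1.150 ≈ 75500 km².

75500 km²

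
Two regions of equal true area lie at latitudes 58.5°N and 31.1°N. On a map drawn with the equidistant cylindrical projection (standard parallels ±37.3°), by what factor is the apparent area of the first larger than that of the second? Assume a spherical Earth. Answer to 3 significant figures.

With standard parallel φ₀ = 37.3°, the equirectangular projection gives x = Rλ cos φ₀, y = Rφ, so h = 1 and k = cos 37.3° / cos φ.
Areal scale at 58.5°: h·k = 1.000 × 1.522 = 1.522.
Areal scale at 31.1°: h·k = 1.000 × 0.9290 = 0.9290.
Ratio = 1.522/0.9290 ≈ 1.64.

1.64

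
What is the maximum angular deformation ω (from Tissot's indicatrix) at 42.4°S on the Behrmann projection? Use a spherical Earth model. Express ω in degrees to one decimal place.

18.2°

Behrmann is a cylindrical equal-area projection with standard parallels at ±30°. A cylindrical equal-area projection with standard parallel φ₀ has meridian scale h = cos φ / cos φ₀ and parallel scale k = cos φ₀ / cos φ (so areas are preserved, h·k = 1).
At 42.4°: h = 0.8527, k = 1.173; principal scales a = 1.173, b = 0.8527.
sin(ω/2) = (a − b)/(a + b) = 0.3201/2.025 = 0.1580, so ω = 2 arcsin(0.1580) ≈ 18.2°.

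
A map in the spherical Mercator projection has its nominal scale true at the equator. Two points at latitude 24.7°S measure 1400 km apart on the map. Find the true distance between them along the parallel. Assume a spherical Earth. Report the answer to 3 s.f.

Mercator is conformal, so the point scale is isotropic: h = k = sec φ = 1/cos φ.
Along the parallel at 24.7°, map distances are exaggerated by k = sec 24.7° = 1.101.
True distance = 1400 / 1.101 = 1400 × cos 24.7° ≈ 1270 km.

1270 km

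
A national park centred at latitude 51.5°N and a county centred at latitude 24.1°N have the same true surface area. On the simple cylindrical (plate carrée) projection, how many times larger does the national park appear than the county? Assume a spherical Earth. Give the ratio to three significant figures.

1.47

For the equirectangular projection with φ₀ = 0 (plate carrée), h = 1 along meridians and k = sec φ along parallels.
Areal scale at 51.5°: h·k = 1.000 × 1.606 = 1.606.
Areal scale at 24.1°: h·k = 1.000 × 1.095 = 1.095.
Ratio = 1.606/1.095 ≈ 1.47.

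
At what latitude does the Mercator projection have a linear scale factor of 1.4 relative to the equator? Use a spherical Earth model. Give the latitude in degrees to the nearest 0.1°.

44.4°

Mercator scale is k = sec φ = 1/cos φ.
1/cos φ = 1.4  ⇒  cos φ = 0.7143  ⇒  φ = arccos(0.7143) ≈ 44.4°.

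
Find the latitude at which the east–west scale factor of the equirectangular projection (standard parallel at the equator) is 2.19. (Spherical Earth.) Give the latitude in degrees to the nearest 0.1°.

62.8°

Plate carrée: h = 1, k = sec φ along parallels.
sec φ = 2.19  ⇒  cos φ = 0.4566  ⇒  φ ≈ 62.8°.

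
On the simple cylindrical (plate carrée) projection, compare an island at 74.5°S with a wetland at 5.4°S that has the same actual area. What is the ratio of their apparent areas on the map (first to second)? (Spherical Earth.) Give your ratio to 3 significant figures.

3.73

Plate carrée maps x = Rλ, y = Rφ. The meridian scale is h = 1 and the parallel scale is k = 1/cos φ = sec φ.
Areal scale at 74.5°: h·k = 1.000 × 3.742 = 3.742.
Areal scale at 5.4°: h·k = 1.000 × 1.004 = 1.004.
Ratio = 3.742/1.004 ≈ 3.73.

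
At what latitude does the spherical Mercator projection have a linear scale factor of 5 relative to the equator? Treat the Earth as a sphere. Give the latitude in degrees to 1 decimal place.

78.5°

Mercator scale is k = sec φ = 1/cos φ.
1/cos φ = 5  ⇒  cos φ = 0.2000  ⇒  φ = arccos(0.2000) ≈ 78.5°.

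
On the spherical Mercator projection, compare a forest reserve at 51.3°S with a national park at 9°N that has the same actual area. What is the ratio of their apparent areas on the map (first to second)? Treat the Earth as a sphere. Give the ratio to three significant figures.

2.50

On Mercator, area is exaggerated by sec²φ = 1/cos²φ.
At 51.3°: sec²(51.3°) = 1/0.6252² = 2.558.
At 9°: sec²(9°) = 1/0.9877² = 1.025.
Ratio = 2.558/1.025 = cos²(9°)/cos²(51.3°) ≈ 2.50.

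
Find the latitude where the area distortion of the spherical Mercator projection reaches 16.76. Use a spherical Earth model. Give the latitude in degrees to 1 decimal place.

Mercator areal scale is sec²φ.
sec²φ = 16.76  ⇒  cos²φ = 0.05967  ⇒  cos φ = 0.2443.
φ = arccos(0.2443) ≈ 75.9°.

75.9°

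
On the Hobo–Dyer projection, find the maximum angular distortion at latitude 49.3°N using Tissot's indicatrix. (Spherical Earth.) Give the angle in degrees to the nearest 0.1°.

22.3°

The Hobo–Dyer projection is cylindrical equal-area with φ₀ = 37.5°. Cylindrical equal-area (φ₀ = 37.5°): h = cos φ / cos 37.5° along meridians, k = cos 37.5° / cos φ along parallels; h·k = 1.
At 49.3°: h = 0.8220, k = 1.217; principal scales a = 1.217, b = 0.8220.
sin(ω/2) = (a − b)/(a + b) = 0.3947/2.039 = 0.1936, so ω = 2 arcsin(0.1936) ≈ 22.3°.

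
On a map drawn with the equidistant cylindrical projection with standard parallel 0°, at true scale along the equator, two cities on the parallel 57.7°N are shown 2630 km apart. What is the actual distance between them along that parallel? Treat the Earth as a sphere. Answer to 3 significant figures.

1410 km

In the plate carrée (x = Rλ, y = Rφ), meridians are true-scale (h = 1) and parallels are stretched by k = sec φ.
Along the parallel at 57.7°, map distances are exaggerated by k = sec 57.7° = 1.871.
True distance = 2630 / 1.871 = 2630 × cos 57.7° ≈ 1410 km.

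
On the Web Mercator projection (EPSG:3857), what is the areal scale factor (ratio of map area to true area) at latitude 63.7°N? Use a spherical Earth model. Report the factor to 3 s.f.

5.09

The Mercator projection is conformal; its linear scale factor is the same in every direction and equals sec φ = 1/cos φ.
Areal scale = k² = sec²φ = 1/cos²(63.7°) = 1/0.4431² = 5.094.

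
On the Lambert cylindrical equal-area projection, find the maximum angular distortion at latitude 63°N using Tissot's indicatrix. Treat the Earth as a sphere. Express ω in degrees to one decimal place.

82.3°

The Lambert cylindrical equal-area projection is the cylindrical equal-area projection with its standard parallel at the equator (φ₀ = 0). For cylindrical equal-area with standard parallel φ₀, h = cos φ / cos φ₀ and k = cos φ₀ / cos φ, so h·k = 1.
At 63°: h = 0.4540, k = 2.203; principal scales a = 2.203, b = 0.4540.
sin(ω/2) = (a − b)/(a + b) = 1.749/2.657 = 0.6582, so ω = 2 arcsin(0.6582) ≈ 82.3°.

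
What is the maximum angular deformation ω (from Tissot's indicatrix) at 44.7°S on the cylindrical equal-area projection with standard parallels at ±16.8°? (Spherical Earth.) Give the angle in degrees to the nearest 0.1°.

33.6°

Cylindrical equal-area (φ₀ = 16.8°): h = cos φ / cos 16.8° along meridians, k = cos 16.8° / cos φ along parallels; h·k = 1.
At 44.7°: h = 0.7425, k = 1.347; principal scales a = 1.347, b = 0.7425.
sin(ω/2) = (a − b)/(a + b) = 0.6043/2.089 = 0.2892, so ω = 2 arcsin(0.2892) ≈ 33.6°.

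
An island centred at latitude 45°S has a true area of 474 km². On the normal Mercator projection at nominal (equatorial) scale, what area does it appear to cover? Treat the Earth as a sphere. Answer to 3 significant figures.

The Mercator projection is conformal; its linear scale factor is the same in every direction and equals sec φ = 1/cos φ.
Areal scale = k² = sec²φ = 1/cos²(45°) = 1/0.7071² = 2.000.
Apparent area = 474 × 2.000 ≈ 948 km².

948 km²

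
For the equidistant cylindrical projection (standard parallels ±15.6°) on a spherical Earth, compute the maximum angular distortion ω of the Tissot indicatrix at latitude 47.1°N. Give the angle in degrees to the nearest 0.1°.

The equidistant cylindrical projection with φ₀ = 15.6° has h = 1 (meridians true) and k = cos φ₀ / cos φ along parallels.
At 47.1°: h = 1.000, k = 1.415; principal scales a = 1.415, b = 1.000.
sin(ω/2) = (a − b)/(a + b) = 0.4149/2.415 = 0.1718, so ω = 2 arcsin(0.1718) ≈ 19.8°.

19.8°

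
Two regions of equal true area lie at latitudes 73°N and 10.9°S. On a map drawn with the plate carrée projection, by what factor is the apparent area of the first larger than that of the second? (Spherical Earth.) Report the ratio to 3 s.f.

For the equirectangular projection with φ₀ = 0 (plate carrée), h = 1 along meridians and k = sec φ along parallels.
Areal scale at 73°: h·k = 1.000 × 3.420 = 3.420.
Areal scale at 10.9°: h·k = 1.000 × 1.018 = 1.018.
Ratio = 3.420/1.018 ≈ 3.36.

3.36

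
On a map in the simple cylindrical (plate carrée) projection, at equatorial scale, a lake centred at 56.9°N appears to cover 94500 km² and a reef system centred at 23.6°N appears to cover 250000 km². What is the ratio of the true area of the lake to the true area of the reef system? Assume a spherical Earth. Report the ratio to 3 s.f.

On the plate carrée, areal scale = h·k = 1 × sec φ, so true area = apparent × cos φ.
True area of lake: 94500 × cos(56.9°) = 94500 × 0.5461 = 51610 km².
True area of reef system: 250000 × cos(23.6°) = 250000 × 0.9164 = 229100 km².
Ratio = 51610 / 229100 ≈ 0.225.

0.225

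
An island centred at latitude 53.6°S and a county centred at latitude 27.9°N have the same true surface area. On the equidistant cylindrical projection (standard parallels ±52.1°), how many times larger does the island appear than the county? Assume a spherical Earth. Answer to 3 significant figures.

1.49

With standard parallel φ₀ = 52.1°, the equirectangular projection gives x = Rλ cos φ₀, y = Rφ, so h = 1 and k = cos 52.1° / cos φ.
Areal scale at 53.6°: h·k = 1.000 × 1.035 = 1.035.
Areal scale at 27.9°: h·k = 1.000 × 0.6951 = 0.6951.
Ratio = 1.035/0.6951 ≈ 1.49.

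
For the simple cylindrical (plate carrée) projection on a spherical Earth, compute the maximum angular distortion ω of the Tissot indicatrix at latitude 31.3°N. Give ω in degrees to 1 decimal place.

9.0°

In the plate carrée (x = Rλ, y = Rφ), meridians are true-scale (h = 1) and parallels are stretched by k = sec φ.
At 31.3°: h = 1.000, k = 1.170; principal scales a = 1.170, b = 1.000.
sin(ω/2) = (a − b)/(a + b) = 0.1703/2.170 = 0.07848, so ω = 2 arcsin(0.07848) ≈ 9.0°.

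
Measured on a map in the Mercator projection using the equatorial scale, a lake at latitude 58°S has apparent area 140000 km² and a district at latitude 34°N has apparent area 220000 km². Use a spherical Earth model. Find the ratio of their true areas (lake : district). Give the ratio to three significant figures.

Mercator's areal exaggeration is sec²φ; hence true area = (apparent area) · cos²φ.
True area of lake: 140000 × cos²(58°) = 140000 × 0.2808 = 39310 km².
True area of district: 220000 × cos²(34°) = 220000 × 0.6873 = 151200 km².
Ratio = 39310 / 151200 ≈ 0.260.

0.260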